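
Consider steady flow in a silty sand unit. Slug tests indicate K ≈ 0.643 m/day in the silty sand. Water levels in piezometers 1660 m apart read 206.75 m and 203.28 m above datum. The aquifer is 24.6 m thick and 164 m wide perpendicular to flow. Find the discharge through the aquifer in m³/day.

5.42

Cross-sectional area A = 164 × 24.6 = 4034 m².
Hydraulic gradient i = (206.75 − 203.28) / 1660 = 3.47 / 1660 = 0.002090.
Darcy's law: Q = K · A · i = 0.6430 × 4034 × 0.002090 = 5.423 m³/day.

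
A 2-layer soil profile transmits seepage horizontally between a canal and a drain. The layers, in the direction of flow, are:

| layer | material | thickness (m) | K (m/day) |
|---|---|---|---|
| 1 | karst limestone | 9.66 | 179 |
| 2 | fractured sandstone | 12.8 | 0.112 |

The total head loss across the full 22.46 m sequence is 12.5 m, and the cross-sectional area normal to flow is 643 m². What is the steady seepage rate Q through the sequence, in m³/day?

70.3

Flow is perpendicular to layering, so the layers act in series and the equivalent K is the thickness-weighted harmonic mean.
Total thickness L = 9.66 + 12.8 = 22.46 m.
Σ(b_i/K_i) = 9.66/179 + 12.8/0.112 = 114.3 d.
K_eq = L / Σ(b_i/K_i) = 22.46 / 114.3 = 0.1964 m/day.
Q = K_eq · A · (Δh/L) = 0.1964 × 643 × (12.5/22.46) = 70.29 m³/day.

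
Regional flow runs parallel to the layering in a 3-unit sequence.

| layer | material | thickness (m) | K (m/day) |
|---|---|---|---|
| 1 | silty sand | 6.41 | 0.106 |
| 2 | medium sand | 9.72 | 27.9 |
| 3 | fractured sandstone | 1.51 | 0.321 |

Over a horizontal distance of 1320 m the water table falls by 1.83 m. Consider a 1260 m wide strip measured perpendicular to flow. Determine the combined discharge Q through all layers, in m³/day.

476

Flow is parallel to layering, so each bed carries its own Darcy discharge and the transmissivities add.
Σ(K_i·b_i) = 0.106×6.41 + 27.9×9.72 + 0.321×1.51 = 272.4 m²/day.
Hydraulic gradient i = Δh / L = 1.83 / 1320 = 0.001386.
Q = Σ(K_i·b_i) · W · i = 272.4 × 1260 × 0.001386 = 475.7 m³/day.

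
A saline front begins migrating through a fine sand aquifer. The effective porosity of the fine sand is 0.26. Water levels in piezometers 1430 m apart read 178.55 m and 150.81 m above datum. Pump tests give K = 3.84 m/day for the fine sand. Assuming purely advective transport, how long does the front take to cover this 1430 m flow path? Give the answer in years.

13.7

Hydraulic gradient i = (178.55 − 150.81) / 1430 = 27.74 / 1430 = 0.01940.
Darcy flux q = K · i = 3.840 × 0.01940 = 0.07449 m/day.
Seepage velocity v = q / n_e = 0.07449 / 0.26 = 0.2865 m/day.
Travel time t = L / v = 1430 / 0.2865 = 4991 days = 13.67 years.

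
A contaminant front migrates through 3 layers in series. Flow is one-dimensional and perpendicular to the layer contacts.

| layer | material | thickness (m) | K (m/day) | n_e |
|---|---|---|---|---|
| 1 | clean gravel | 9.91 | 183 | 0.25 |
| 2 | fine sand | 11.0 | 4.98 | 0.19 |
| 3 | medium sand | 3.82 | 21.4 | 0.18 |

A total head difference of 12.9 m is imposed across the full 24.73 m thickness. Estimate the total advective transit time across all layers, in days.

With flow normal to the layers, continuity requires the same specific discharge q through every layer.
Σ(b_i/K_i) = 9.91/183 + 11.0/4.98 + 3.82/21.4 = 2.441 d.
q = Δh / Σ(b_i/K_i) = 12.9 / 2.441 = 5.284 m/day.
In each layer the seepage velocity is v_i = q/n_i, so the layer transit time is t_i = b_i·n_i / q:
  layer 1 (clean gravel): t_1 = 9.91 × 0.25 / 5.284 = 0.4689 d
  layer 2 (fine sand): t_2 = 11.0 × 0.19 / 5.284 = 0.3956 d
  layer 3 (medium sand): t_3 = 3.82 × 0.18 / 5.284 = 0.1301 d
Total t = Σ t_i = 0.9946 days.

0.995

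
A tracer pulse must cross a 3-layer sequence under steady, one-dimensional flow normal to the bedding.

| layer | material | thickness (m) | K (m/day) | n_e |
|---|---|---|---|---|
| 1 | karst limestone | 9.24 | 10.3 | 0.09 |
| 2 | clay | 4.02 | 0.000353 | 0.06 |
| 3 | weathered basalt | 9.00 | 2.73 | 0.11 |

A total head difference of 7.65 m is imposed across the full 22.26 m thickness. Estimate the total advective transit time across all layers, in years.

With flow normal to the layers, continuity requires the same specific discharge q through every layer.
Σ(b_i/K_i) = 9.24/10.3 + 4.02/0.000353 + 9.00/2.73 = 11392 d.
q = Δh / Σ(b_i/K_i) = 7.65 / 11392 = 0.0006715 m/day.
In each layer the seepage velocity is v_i = q/n_i, so the layer transit time is t_i = b_i·n_i / q:
  layer 1 (karst limestone): t_1 = 9.24 × 0.09 / 0.0006715 = 1238 d
  layer 2 (clay): t_2 = 4.02 × 0.06 / 0.0006715 = 359.2 d
  layer 3 (weathered basalt): t_3 = 9.00 × 0.11 / 0.0006715 = 1474 d
Total t = Σ t_i = 3072 days = 8.410 years.

8.41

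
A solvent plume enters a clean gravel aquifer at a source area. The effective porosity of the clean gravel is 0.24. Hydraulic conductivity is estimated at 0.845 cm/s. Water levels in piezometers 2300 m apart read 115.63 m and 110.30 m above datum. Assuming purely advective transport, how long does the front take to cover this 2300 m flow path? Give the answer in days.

326

Convert K: 0.845 cm/s × 864 = 730.1 m/day.
Hydraulic gradient i = (115.63 − 110.30) / 2300 = 5.33 / 2300 = 0.002317.
Darcy flux q = K · i = 730.1 × 0.002317 = 1.692 m/day.
Seepage velocity v = q / n_e = 1.692 / 0.24 = 7.050 m/day.
Travel time t = L / v = 2300 / 7.050 = 326.3 days.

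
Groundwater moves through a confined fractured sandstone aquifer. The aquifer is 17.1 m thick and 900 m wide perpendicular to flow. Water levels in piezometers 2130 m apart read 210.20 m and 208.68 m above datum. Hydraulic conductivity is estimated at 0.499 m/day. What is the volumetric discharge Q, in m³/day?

5.48

Cross-sectional area A = 900 × 17.1 = 15390 m².
Hydraulic gradient i = (210.20 − 208.68) / 2130 = 1.52 / 2130 = 0.0007136.
Darcy's law: Q = K · A · i = 0.4990 × 15390 × 0.0007136 = 5.480 m³/day.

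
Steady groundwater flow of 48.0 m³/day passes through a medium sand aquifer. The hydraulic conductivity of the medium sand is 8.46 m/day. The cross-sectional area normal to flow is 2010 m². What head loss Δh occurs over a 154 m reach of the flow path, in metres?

0.435

From Q = K·A·i, i = Q / (K·A) = 48.0 / (8.460 × 2010) = 0.002823.
Head loss Δh = i · L = 0.002823 × 154 = 0.4347 m.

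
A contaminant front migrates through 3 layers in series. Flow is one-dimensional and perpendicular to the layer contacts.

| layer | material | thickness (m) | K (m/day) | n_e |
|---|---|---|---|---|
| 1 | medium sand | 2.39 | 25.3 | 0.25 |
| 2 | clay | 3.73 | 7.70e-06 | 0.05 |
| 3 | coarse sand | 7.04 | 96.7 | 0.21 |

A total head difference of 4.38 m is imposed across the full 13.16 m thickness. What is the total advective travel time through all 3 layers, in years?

685

With flow normal to the layers, continuity requires the same specific discharge q through every layer.
Σ(b_i/K_i) = 2.39/25.3 + 3.73/7.70e-06 + 7.04/96.7 = 4.844e+05 d.
q = Δh / Σ(b_i/K_i) = 4.38 / 4.844e+05 = 9.042e-06 m/day.
In each layer the seepage velocity is v_i = q/n_i, so the layer transit time is t_i = b_i·n_i / q:
  layer 1 (medium sand): t_1 = 2.39 × 0.25 / 9.042e-06 = 66082 d
  layer 2 (clay): t_2 = 3.73 × 0.05 / 9.042e-06 = 20626 d
  layer 3 (coarse sand): t_3 = 7.04 × 0.21 / 9.042e-06 = 1.635e+05 d
Total t = Σ t_i = 2.502e+05 days = 685.1 years.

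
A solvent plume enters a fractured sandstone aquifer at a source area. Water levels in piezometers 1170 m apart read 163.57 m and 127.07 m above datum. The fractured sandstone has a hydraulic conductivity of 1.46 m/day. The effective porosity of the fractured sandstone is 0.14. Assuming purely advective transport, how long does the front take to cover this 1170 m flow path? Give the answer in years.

9.85

Hydraulic gradient i = (163.57 − 127.07) / 1170 = 36.5 / 1170 = 0.03120.
Darcy flux q = K · i = 1.460 × 0.03120 = 0.04555 m/day.
Seepage velocity v = q / n_e = 0.04555 / 0.14 = 0.3253 m/day.
Travel time t = L / v = 1170 / 0.3253 = 3596 days = 9.846 years.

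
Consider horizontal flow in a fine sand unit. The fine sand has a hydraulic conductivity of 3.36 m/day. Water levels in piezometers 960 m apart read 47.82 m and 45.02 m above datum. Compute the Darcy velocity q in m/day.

Hydraulic gradient i = (47.82 − 45.02) / 960 = 2.8 / 960 = 0.002917.
Specific discharge q = K · i = 3.360 × 0.002917 = 0.009800 m/day.

0.00980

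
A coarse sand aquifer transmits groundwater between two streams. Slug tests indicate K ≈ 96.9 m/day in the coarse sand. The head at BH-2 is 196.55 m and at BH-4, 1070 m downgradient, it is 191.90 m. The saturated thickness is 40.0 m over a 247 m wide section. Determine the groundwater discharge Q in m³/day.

4160

Cross-sectional area A = 247 × 40.0 = 9880 m².
Hydraulic gradient i = (196.55 − 191.90) / 1070 = 4.65 / 1070 = 0.004346.
Darcy's law: Q = K · A · i = 96.90 × 9880 × 0.004346 = 4161 m³/day.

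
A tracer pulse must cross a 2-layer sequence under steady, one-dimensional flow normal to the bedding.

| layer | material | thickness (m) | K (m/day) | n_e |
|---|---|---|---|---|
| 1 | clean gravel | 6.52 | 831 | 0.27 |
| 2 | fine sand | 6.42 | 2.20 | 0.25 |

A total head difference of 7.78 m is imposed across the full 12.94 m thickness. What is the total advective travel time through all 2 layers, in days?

1.27

With flow normal to the layers, continuity requires the same specific discharge q through every layer.
Σ(b_i/K_i) = 6.52/831 + 6.42/2.20 = 2.926 d.
q = Δh / Σ(b_i/K_i) = 7.78 / 2.926 = 2.659 m/day.
In each layer the seepage velocity is v_i = q/n_i, so the layer transit time is t_i = b_i·n_i / q:
  layer 1 (clean gravel): t_1 = 6.52 × 0.27 / 2.659 = 0.6621 d
  layer 2 (fine sand): t_2 = 6.42 × 0.25 / 2.659 = 0.6036 d
Total t = Σ t_i = 1.266 days.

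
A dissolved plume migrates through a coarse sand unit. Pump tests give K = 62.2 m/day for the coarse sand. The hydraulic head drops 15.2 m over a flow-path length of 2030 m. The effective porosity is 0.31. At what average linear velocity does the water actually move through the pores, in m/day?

Hydraulic gradient i = Δh / L = 15.2 / 2030 = 0.007488.
Darcy flux q = K · i = 62.20 × 0.007488 = 0.4657 m/day.
Seepage velocity v = q / n_e = 0.4657 / 0.31 = 1.502 m/day.

1.50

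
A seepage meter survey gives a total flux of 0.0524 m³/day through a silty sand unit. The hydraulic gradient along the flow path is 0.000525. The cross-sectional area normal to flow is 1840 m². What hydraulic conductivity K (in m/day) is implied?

Hydraulic gradient i = 0.000525.
From Q = K·A·i, K = Q / (A·i) = 0.0524 / (1840 × 0.0005250) = 0.05424 m/day.

0.0542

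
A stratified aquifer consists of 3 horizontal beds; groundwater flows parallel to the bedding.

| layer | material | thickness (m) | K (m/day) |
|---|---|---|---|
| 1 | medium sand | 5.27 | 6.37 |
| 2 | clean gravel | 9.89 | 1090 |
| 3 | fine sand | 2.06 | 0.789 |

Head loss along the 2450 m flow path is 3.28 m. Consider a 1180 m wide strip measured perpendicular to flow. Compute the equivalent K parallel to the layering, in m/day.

628

Flow is parallel to layering, so each bed carries its own Darcy discharge and the transmissivities add.
Σ(K_i·b_i) = 6.37×5.27 + 1090×9.89 + 0.789×2.06 = 10815 m²/day.
Total thickness b = 17.22 m, so K_eq = Σ(K_i·b_i)/b = 628.1 m/day.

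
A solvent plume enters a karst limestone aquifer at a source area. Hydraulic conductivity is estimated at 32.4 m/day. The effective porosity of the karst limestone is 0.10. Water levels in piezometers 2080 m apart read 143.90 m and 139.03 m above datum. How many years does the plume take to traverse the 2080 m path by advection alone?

Hydraulic gradient i = (143.90 − 139.03) / 2080 = 4.87 / 2080 = 0.002341.
Darcy flux q = K · i = 32.40 × 0.002341 = 0.07586 m/day.
Seepage velocity v = q / n_e = 0.07586 / 0.10 = 0.7586 m/day.
Travel time t = L / v = 2080 / 0.7586 = 2742 days = 7.507 years.

7.51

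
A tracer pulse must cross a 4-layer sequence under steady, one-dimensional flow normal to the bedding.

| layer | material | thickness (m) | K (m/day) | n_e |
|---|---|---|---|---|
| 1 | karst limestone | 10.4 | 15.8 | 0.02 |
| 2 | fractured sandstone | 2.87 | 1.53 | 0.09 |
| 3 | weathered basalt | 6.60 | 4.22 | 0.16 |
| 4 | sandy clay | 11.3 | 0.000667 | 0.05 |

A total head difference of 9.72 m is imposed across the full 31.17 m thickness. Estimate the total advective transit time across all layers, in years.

With flow normal to the layers, continuity requires the same specific discharge q through every layer.
Σ(b_i/K_i) = 10.4/15.8 + 2.87/1.53 + 6.60/4.22 + 11.3/0.000667 = 16946 d.
q = Δh / Σ(b_i/K_i) = 9.72 / 16946 = 0.0005736 m/day.
In each layer the seepage velocity is v_i = q/n_i, so the layer transit time is t_i = b_i·n_i / q:
  layer 1 (karst limestone): t_1 = 10.4 × 0.02 / 0.0005736 = 362.6 d
  layer 2 (fractured sandstone): t_2 = 2.87 × 0.09 / 0.0005736 = 450.3 d
  layer 3 (weathered basalt): t_3 = 6.60 × 0.16 / 0.0005736 = 1841 d
  layer 4 (sandy clay): t_4 = 11.3 × 0.05 / 0.0005736 = 985.0 d
Total t = Σ t_i = 3639 days = 9.963 years.

9.96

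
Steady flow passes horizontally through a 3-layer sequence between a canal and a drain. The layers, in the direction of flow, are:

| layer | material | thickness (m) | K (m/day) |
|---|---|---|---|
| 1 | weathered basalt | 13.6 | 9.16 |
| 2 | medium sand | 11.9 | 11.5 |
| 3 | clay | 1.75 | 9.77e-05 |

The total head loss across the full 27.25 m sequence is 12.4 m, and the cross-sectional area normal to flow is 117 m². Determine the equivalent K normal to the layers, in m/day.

0.00152

Flow is perpendicular to layering, so the layers act in series and the equivalent K is the thickness-weighted harmonic mean.
Total thickness L = 13.6 + 11.9 + 1.75 = 27.25 m.
Σ(b_i/K_i) = 13.6/9.16 + 11.9/11.5 + 1.75/9.77e-05 = 17914 d.
K_eq = L / Σ(b_i/K_i) = 27.25 / 17914 = 0.001521 m/day.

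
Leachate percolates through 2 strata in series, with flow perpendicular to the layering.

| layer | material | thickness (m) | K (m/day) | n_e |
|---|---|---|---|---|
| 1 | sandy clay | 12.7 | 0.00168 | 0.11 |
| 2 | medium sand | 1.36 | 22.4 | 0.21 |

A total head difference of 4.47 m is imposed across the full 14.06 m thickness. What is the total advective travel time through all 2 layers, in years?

7.79

With flow normal to the layers, continuity requires the same specific discharge q through every layer.
Σ(b_i/K_i) = 12.7/0.00168 + 1.36/22.4 = 7560 d.
q = Δh / Σ(b_i/K_i) = 4.47 / 7560 = 0.0005913 m/day.
In each layer the seepage velocity is v_i = q/n_i, so the layer transit time is t_i = b_i·n_i / q:
  layer 1 (sandy clay): t_1 = 12.7 × 0.11 / 0.0005913 = 2363 d
  layer 2 (medium sand): t_2 = 1.36 × 0.21 / 0.0005913 = 483.0 d
Total t = Σ t_i = 2846 days = 7.791 years.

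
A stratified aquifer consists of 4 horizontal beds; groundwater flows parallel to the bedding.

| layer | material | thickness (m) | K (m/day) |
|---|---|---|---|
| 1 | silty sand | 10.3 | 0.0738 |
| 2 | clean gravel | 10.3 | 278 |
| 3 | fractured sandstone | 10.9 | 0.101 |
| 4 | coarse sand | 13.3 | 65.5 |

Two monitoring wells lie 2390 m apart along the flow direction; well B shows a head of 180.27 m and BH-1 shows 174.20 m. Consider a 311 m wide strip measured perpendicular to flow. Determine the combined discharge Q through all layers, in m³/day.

2950

Flow is parallel to layering, so each bed carries its own Darcy discharge and the transmissivities add.
Σ(K_i·b_i) = 0.0738×10.3 + 278×10.3 + 0.101×10.9 + 65.5×13.3 = 3736 m²/day.
Hydraulic gradient i = (180.27 − 174.20) / 2390 = 6.07 / 2390 = 0.002540.
Q = Σ(K_i·b_i) · W · i = 3736 × 311 × 0.002540 = 2951 m³/day.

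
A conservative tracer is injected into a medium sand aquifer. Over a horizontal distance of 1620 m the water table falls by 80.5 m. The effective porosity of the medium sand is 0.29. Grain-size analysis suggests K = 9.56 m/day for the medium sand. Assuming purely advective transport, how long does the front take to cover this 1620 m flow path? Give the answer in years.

2.71

Hydraulic gradient i = Δh / L = 80.5 / 1620 = 0.04969.
Darcy flux q = K · i = 9.560 × 0.04969 = 0.4750 m/day.
Seepage velocity v = q / n_e = 0.4750 / 0.29 = 1.638 m/day.
Travel time t = L / v = 1620 / 1.638 = 988.9 days = 2.708 years.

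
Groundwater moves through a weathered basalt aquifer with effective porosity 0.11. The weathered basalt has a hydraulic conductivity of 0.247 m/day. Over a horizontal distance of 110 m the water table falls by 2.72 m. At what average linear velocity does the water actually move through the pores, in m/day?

0.0555

Hydraulic gradient i = Δh / L = 2.72 / 110 = 0.02473.
Darcy flux q = K · i = 0.2470 × 0.02473 = 0.006108 m/day.
Seepage velocity v = q / n_e = 0.006108 / 0.11 = 0.05552 m/day.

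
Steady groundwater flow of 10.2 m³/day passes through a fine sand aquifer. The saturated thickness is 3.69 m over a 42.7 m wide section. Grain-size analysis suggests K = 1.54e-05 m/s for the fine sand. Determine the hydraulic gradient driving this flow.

0.0487

Convert K: 1.54e-05 m/s × 86400 = 1.331 m/day.
Cross-sectional area A = 42.7 × 3.69 = 157.6 m².
From Q = K·A·i, i = Q / (K·A) = 10.2 / (1.331 × 157.6) = 0.04865.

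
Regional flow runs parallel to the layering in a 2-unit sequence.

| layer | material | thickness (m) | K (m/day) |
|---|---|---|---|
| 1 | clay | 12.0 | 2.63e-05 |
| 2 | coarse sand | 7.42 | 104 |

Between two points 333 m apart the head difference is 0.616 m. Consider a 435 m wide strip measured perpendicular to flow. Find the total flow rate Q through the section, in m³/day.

621

Flow is parallel to layering, so each bed carries its own Darcy discharge and the transmissivities add.
Σ(K_i·b_i) = 2.63e-05×12.0 + 104×7.42 = 771.7 m²/day.
Hydraulic gradient i = Δh / L = 0.616 / 333 = 0.001850.
Q = Σ(K_i·b_i) · W · i = 771.7 × 435 × 0.001850 = 621.0 m³/day.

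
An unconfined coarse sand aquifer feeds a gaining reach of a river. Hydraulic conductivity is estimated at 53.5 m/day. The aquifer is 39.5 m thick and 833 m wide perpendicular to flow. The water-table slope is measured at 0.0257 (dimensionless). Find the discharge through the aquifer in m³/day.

45200

Cross-sectional area A = 833 × 39.5 = 32904 m².
Hydraulic gradient i = 0.0257.
Darcy's law: Q = K · A · i = 53.50 × 32904 × 0.02570 = 45241 m³/day.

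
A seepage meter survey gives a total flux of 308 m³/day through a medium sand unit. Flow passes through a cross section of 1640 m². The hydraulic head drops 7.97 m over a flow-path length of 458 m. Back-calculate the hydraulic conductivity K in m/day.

Hydraulic gradient i = Δh / L = 7.97 / 458 = 0.01740.
From Q = K·A·i, K = Q / (A·i) = 308 / (1640 × 0.01740) = 10.79 m/day.

10.8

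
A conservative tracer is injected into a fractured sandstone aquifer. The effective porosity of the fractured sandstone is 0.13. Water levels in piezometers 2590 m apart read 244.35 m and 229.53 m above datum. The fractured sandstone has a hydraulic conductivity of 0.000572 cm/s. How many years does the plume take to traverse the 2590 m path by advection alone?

Convert K: 0.000572 cm/s × 864 = 0.4942 m/day.
Hydraulic gradient i = (244.35 − 229.53) / 2590 = 14.82 / 2590 = 0.005722.
Darcy flux q = K · i = 0.4942 × 0.005722 = 0.002828 m/day.
Seepage velocity v = q / n_e = 0.002828 / 0.13 = 0.02175 m/day.
Travel time t = L / v = 2590 / 0.02175 = 1.191e+05 days = 326.0 years.

326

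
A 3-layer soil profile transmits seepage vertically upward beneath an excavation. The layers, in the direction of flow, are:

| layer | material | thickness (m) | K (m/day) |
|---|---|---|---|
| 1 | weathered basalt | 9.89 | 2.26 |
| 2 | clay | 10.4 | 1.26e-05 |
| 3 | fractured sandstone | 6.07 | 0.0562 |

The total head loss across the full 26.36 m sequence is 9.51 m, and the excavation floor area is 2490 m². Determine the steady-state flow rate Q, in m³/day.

0.0287

Flow is perpendicular to layering, so the layers act in series and the equivalent K is the thickness-weighted harmonic mean.
Total thickness L = 9.89 + 10.4 + 6.07 = 26.36 m.
Σ(b_i/K_i) = 9.89/2.26 + 10.4/1.26e-05 + 6.07/0.0562 = 8.255e+05 d.
K_eq = L / Σ(b_i/K_i) = 26.36 / 8.255e+05 = 3.193e-05 m/day.
Q = K_eq · A · (Δh/L) = 3.193e-05 × 2490 × (9.51/26.36) = 0.02869 m³/day.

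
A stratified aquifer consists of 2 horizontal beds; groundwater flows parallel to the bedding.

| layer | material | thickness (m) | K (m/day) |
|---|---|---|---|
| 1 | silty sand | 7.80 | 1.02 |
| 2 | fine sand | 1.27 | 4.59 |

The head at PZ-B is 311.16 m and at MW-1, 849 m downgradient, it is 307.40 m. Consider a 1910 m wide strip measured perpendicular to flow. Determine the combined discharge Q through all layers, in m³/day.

Flow is parallel to layering, so each bed carries its own Darcy discharge and the transmissivities add.
Σ(K_i·b_i) = 1.02×7.80 + 4.59×1.27 = 13.79 m²/day.
Hydraulic gradient i = (311.16 − 307.40) / 849 = 3.76 / 849 = 0.004429.
Q = Σ(K_i·b_i) · W · i = 13.79 × 1910 × 0.004429 = 116.6 m³/day.

117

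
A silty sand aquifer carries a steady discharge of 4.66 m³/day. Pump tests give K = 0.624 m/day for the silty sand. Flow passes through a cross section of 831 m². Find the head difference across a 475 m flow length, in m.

From Q = K·A·i, i = Q / (K·A) = 4.66 / (0.6240 × 831.0) = 0.008987.
Head loss Δh = i · L = 0.008987 × 475 = 4.269 m.

4.27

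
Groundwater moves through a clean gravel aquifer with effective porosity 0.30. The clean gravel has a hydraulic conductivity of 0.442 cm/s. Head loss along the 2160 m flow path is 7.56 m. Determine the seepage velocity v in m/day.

4.46

Convert K: 0.442 cm/s × 864 = 381.9 m/day.
Hydraulic gradient i = Δh / L = 7.56 / 2160 = 0.003500.
Darcy flux q = K · i = 381.9 × 0.003500 = 1.337 m/day.
Seepage velocity v = q / n_e = 1.337 / 0.30 = 4.455 m/day.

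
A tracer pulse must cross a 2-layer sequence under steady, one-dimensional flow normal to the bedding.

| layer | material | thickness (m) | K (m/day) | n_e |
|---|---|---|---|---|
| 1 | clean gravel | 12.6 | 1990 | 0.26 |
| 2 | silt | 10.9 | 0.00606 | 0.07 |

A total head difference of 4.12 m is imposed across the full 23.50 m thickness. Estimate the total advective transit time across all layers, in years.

4.83

With flow normal to the layers, continuity requires the same specific discharge q through every layer.
Σ(b_i/K_i) = 12.6/1990 + 10.9/0.00606 = 1799 d.
q = Δh / Σ(b_i/K_i) = 4.12 / 1799 = 0.002291 m/day.
In each layer the seepage velocity is v_i = q/n_i, so the layer transit time is t_i = b_i·n_i / q:
  layer 1 (clean gravel): t_1 = 12.6 × 0.26 / 0.002291 = 1430 d
  layer 2 (silt): t_2 = 10.9 × 0.07 / 0.002291 = 333.1 d
Total t = Σ t_i = 1763 days = 4.828 years.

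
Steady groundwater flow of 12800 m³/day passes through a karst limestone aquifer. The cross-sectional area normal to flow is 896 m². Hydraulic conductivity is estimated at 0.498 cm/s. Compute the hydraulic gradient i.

Convert K: 0.498 cm/s × 864 = 430.3 m/day.
From Q = K·A·i, i = Q / (K·A) = 12800 / (430.3 × 896.0) = 0.03320.

0.0332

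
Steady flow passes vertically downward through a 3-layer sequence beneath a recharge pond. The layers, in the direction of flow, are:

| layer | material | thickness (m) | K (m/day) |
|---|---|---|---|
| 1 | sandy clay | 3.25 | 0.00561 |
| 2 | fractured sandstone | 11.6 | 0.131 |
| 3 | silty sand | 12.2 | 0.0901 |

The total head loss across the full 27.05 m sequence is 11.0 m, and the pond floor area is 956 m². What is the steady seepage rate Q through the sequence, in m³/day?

Flow is perpendicular to layering, so the layers act in series and the equivalent K is the thickness-weighted harmonic mean.
Total thickness L = 3.25 + 11.6 + 12.2 = 27.05 m.
Σ(b_i/K_i) = 3.25/0.00561 + 11.6/0.131 + 12.2/0.0901 = 803.3 d.
K_eq = L / Σ(b_i/K_i) = 27.05 / 803.3 = 0.03367 m/day.
Q = K_eq · A · (Δh/L) = 0.03367 × 956 × (11.0/27.05) = 13.09 m³/day.

13.1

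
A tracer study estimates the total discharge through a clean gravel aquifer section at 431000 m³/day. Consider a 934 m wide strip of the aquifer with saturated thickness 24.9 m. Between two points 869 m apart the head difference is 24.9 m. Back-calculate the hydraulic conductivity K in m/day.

647

Cross-sectional area A = 934 × 24.9 = 23257 m².
Hydraulic gradient i = Δh / L = 24.9 / 869 = 0.02865.
From Q = K·A·i, K = Q / (A·i) = 431000 / (23257 × 0.02865) = 646.8 m/day.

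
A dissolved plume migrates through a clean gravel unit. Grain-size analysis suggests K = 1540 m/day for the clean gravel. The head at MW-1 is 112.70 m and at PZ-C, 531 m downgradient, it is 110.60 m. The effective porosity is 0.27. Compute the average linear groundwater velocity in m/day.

22.6

Hydraulic gradient i = (112.70 − 110.60) / 531 = 2.1 / 531 = 0.003955.
Darcy flux q = K · i = 1540 × 0.003955 = 6.090 m/day.
Seepage velocity v = q / n_e = 6.090 / 0.27 = 22.56 m/day.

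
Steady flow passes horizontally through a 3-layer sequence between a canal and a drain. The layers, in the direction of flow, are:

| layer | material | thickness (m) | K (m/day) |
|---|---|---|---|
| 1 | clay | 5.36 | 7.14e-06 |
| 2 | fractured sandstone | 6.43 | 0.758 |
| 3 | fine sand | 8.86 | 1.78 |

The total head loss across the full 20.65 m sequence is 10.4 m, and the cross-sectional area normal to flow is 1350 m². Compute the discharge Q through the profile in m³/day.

Flow is perpendicular to layering, so the layers act in series and the equivalent K is the thickness-weighted harmonic mean.
Total thickness L = 5.36 + 6.43 + 8.86 = 20.65 m.
Σ(b_i/K_i) = 5.36/7.14e-06 + 6.43/0.758 + 8.86/1.78 = 7.507e+05 d.
K_eq = L / Σ(b_i/K_i) = 20.65 / 7.507e+05 = 2.751e-05 m/day.
Q = K_eq · A · (Δh/L) = 2.751e-05 × 1350 × (10.4/20.65) = 0.01870 m³/day.

0.0187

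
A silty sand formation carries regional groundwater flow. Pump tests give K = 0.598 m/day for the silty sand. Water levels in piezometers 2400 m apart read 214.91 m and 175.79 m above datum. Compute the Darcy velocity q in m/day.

0.00975

Hydraulic gradient i = (214.91 − 175.79) / 2400 = 39.12 / 2400 = 0.01630.
Specific discharge q = K · i = 0.5980 × 0.01630 = 0.009747 m/day.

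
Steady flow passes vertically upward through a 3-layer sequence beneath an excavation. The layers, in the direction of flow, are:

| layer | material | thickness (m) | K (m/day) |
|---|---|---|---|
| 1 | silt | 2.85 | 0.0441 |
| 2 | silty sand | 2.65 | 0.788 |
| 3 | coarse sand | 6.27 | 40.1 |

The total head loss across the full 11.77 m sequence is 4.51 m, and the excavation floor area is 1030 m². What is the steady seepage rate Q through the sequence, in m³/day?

68.2

Flow is perpendicular to layering, so the layers act in series and the equivalent K is the thickness-weighted harmonic mean.
Total thickness L = 2.85 + 2.65 + 6.27 = 11.77 m.
Σ(b_i/K_i) = 2.85/0.0441 + 2.65/0.788 + 6.27/40.1 = 68.15 d.
K_eq = L / Σ(b_i/K_i) = 11.77 / 68.15 = 0.1727 m/day.
Q = K_eq · A · (Δh/L) = 0.1727 × 1030 × (4.51/11.77) = 68.17 m³/day.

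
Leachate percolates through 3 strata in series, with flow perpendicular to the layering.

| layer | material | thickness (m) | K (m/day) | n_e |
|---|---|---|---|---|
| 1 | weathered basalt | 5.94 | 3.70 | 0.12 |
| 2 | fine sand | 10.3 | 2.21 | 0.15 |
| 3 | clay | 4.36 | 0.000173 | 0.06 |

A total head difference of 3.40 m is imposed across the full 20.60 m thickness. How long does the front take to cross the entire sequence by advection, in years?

With flow normal to the layers, continuity requires the same specific discharge q through every layer.
Σ(b_i/K_i) = 5.94/3.70 + 10.3/2.21 + 4.36/0.000173 = 25209 d.
q = Δh / Σ(b_i/K_i) = 3.40 / 25209 = 0.0001349 m/day.
In each layer the seepage velocity is v_i = q/n_i, so the layer transit time is t_i = b_i·n_i / q:
  layer 1 (weathered basalt): t_1 = 5.94 × 0.12 / 0.0001349 = 5285 d
  layer 2 (fine sand): t_2 = 10.3 × 0.15 / 0.0001349 = 11455 d
  layer 3 (clay): t_3 = 4.36 × 0.06 / 0.0001349 = 1940 d
Total t = Σ t_i = 18680 days = 51.14 years.

51.1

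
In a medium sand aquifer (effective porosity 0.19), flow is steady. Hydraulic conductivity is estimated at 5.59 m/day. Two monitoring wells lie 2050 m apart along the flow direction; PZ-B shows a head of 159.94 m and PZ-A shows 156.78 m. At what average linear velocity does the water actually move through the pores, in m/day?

0.0454

Hydraulic gradient i = (159.94 − 156.78) / 2050 = 3.16 / 2050 = 0.001541.
Darcy flux q = K · i = 5.590 × 0.001541 = 0.008617 m/day.
Seepage velocity v = q / n_e = 0.008617 / 0.19 = 0.04535 m/day.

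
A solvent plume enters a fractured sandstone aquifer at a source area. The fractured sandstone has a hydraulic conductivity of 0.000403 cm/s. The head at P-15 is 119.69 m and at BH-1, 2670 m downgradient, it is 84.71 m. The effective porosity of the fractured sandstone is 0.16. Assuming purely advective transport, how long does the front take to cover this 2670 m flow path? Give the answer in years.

256

Convert K: 0.000403 cm/s × 864 = 0.3482 m/day.
Hydraulic gradient i = (119.69 − 84.71) / 2670 = 34.98 / 2670 = 0.01310.
Darcy flux q = K · i = 0.3482 × 0.01310 = 0.004562 m/day.
Seepage velocity v = q / n_e = 0.004562 / 0.16 = 0.02851 m/day.
Travel time t = L / v = 2670 / 0.02851 = 93649 days = 256.4 years.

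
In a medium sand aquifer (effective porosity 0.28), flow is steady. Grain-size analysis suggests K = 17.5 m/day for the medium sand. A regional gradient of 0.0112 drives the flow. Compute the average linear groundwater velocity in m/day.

Hydraulic gradient i = 0.0112.
Darcy flux q = K · i = 17.50 × 0.01120 = 0.1960 m/day.
Seepage velocity v = q / n_e = 0.1960 / 0.28 = 0.7000 m/day.

0.700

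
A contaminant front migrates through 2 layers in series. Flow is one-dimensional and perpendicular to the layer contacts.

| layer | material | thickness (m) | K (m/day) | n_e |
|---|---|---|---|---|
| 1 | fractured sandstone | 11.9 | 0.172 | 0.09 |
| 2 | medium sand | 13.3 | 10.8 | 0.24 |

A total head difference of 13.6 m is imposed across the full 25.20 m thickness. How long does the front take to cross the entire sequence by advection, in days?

With flow normal to the layers, continuity requires the same specific discharge q through every layer.
Σ(b_i/K_i) = 11.9/0.172 + 13.3/10.8 = 70.42 d.
q = Δh / Σ(b_i/K_i) = 13.6 / 70.42 = 0.1931 m/day.
In each layer the seepage velocity is v_i = q/n_i, so the layer transit time is t_i = b_i·n_i / q:
  layer 1 (fractured sandstone): t_1 = 11.9 × 0.09 / 0.1931 = 5.545 d
  layer 2 (medium sand): t_2 = 13.3 × 0.24 / 0.1931 = 16.53 d
Total t = Σ t_i = 22.07 days.

22.1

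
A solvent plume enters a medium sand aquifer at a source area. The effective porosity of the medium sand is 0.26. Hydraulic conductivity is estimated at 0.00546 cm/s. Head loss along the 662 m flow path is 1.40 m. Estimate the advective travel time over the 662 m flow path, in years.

47.2

Convert K: 0.00546 cm/s × 864 = 4.717 m/day.
Hydraulic gradient i = Δh / L = 1.40 / 662 = 0.002115.
Darcy flux q = K · i = 4.717 × 0.002115 = 0.009976 m/day.
Seepage velocity v = q / n_e = 0.009976 / 0.26 = 0.03837 m/day.
Travel time t = L / v = 662 / 0.03837 = 17253 days = 47.24 years.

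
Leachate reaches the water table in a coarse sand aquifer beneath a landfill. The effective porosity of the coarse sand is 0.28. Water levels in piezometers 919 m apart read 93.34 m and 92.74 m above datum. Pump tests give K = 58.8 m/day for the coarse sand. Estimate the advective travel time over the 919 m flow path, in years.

Hydraulic gradient i = (93.34 − 92.74) / 919 = 0.6 / 919 = 0.0006529.
Darcy flux q = K · i = 58.80 × 0.0006529 = 0.03839 m/day.
Seepage velocity v = q / n_e = 0.03839 / 0.28 = 0.1371 m/day.
Travel time t = L / v = 919 / 0.1371 = 6703 days = 18.35 years.

18.4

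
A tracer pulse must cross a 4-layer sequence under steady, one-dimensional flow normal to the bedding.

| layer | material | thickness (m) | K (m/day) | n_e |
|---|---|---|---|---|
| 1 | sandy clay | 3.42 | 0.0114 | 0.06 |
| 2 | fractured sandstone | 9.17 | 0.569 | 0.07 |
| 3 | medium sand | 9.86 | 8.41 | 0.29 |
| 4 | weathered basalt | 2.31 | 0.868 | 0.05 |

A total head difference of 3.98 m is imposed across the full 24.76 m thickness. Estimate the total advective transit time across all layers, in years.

With flow normal to the layers, continuity requires the same specific discharge q through every layer.
Σ(b_i/K_i) = 3.42/0.0114 + 9.17/0.569 + 9.86/8.41 + 2.31/0.868 = 319.9 d.
q = Δh / Σ(b_i/K_i) = 3.98 / 319.9 = 0.01244 m/day.
In each layer the seepage velocity is v_i = q/n_i, so the layer transit time is t_i = b_i·n_i / q:
  layer 1 (sandy clay): t_1 = 3.42 × 0.06 / 0.01244 = 16.50 d
  layer 2 (fractured sandstone): t_2 = 9.17 × 0.07 / 0.01244 = 51.60 d
  layer 3 (medium sand): t_3 = 9.86 × 0.29 / 0.01244 = 229.9 d
  layer 4 (weathered basalt): t_4 = 2.31 × 0.05 / 0.01244 = 9.285 d
Total t = Σ t_i = 307.2 days = 0.8412 years.

0.841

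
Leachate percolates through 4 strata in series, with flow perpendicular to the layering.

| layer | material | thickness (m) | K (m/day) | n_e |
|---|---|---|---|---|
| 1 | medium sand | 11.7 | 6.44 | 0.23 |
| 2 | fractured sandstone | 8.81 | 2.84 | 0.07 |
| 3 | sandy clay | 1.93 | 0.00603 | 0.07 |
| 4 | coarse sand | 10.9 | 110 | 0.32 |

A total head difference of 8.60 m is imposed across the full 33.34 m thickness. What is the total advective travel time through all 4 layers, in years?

0.717

With flow normal to the layers, continuity requires the same specific discharge q through every layer.
Σ(b_i/K_i) = 11.7/6.44 + 8.81/2.84 + 1.93/0.00603 + 10.9/110 = 325.1 d.
q = Δh / Σ(b_i/K_i) = 8.60 / 325.1 = 0.02645 m/day.
In each layer the seepage velocity is v_i = q/n_i, so the layer transit time is t_i = b_i·n_i / q:
  layer 1 (medium sand): t_1 = 11.7 × 0.23 / 0.02645 = 101.7 d
  layer 2 (fractured sandstone): t_2 = 8.81 × 0.07 / 0.02645 = 23.31 d
  layer 3 (sandy clay): t_3 = 1.93 × 0.07 / 0.02645 = 5.107 d
  layer 4 (coarse sand): t_4 = 10.9 × 0.32 / 0.02645 = 131.8 d
Total t = Σ t_i = 262.0 days = 0.7173 years.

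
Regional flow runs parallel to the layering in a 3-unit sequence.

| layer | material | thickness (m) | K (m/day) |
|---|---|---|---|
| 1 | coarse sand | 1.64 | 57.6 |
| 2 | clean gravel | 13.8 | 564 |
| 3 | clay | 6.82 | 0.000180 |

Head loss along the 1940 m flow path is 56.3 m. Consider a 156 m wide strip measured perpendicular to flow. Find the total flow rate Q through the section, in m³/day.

Flow is parallel to layering, so each bed carries its own Darcy discharge and the transmissivities add.
Σ(K_i·b_i) = 57.6×1.64 + 564×13.8 + 0.000180×6.82 = 7878 m²/day.
Hydraulic gradient i = Δh / L = 56.3 / 1940 = 0.02902.
Q = Σ(K_i·b_i) · W · i = 7878 × 156 × 0.02902 = 35664 m³/day.

35700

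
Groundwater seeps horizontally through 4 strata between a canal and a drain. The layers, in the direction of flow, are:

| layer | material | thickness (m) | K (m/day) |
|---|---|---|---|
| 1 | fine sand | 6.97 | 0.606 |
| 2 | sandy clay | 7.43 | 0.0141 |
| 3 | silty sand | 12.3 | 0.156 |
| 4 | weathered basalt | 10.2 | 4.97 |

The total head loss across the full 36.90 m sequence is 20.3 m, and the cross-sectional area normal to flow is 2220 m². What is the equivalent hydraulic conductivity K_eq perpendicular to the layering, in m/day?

Flow is perpendicular to layering, so the layers act in series and the equivalent K is the thickness-weighted harmonic mean.
Total thickness L = 6.97 + 7.43 + 12.3 + 10.2 = 36.90 m.
Σ(b_i/K_i) = 6.97/0.606 + 7.43/0.0141 + 12.3/0.156 + 10.2/4.97 = 619.4 d.
K_eq = L / Σ(b_i/K_i) = 36.90 / 619.4 = 0.05958 m/day.

0.0596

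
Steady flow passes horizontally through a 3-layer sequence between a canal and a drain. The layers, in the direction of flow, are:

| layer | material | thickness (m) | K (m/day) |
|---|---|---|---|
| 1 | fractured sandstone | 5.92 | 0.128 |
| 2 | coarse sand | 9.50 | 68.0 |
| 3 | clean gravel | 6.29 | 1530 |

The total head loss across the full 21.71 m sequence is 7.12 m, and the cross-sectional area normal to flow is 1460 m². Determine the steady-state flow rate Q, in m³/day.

Flow is perpendicular to layering, so the layers act in series and the equivalent K is the thickness-weighted harmonic mean.
Total thickness L = 5.92 + 9.50 + 6.29 = 21.71 m.
Σ(b_i/K_i) = 5.92/0.128 + 9.50/68.0 + 6.29/1530 = 46.39 d.
K_eq = L / Σ(b_i/K_i) = 21.71 / 46.39 = 0.4680 m/day.
Q = K_eq · A · (Δh/L) = 0.4680 × 1460 × (7.12/21.71) = 224.1 m³/day.

224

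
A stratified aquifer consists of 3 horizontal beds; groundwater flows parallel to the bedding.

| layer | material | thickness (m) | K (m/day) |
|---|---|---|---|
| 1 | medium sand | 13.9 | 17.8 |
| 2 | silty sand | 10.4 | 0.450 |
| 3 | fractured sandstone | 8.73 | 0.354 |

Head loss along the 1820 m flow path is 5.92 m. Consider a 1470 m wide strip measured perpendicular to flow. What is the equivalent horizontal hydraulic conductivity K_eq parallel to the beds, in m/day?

Flow is parallel to layering, so each bed carries its own Darcy discharge and the transmissivities add.
Σ(K_i·b_i) = 17.8×13.9 + 0.450×10.4 + 0.354×8.73 = 255.2 m²/day.
Total thickness b = 33.03 m, so K_eq = Σ(K_i·b_i)/b = 7.726 m/day.

7.73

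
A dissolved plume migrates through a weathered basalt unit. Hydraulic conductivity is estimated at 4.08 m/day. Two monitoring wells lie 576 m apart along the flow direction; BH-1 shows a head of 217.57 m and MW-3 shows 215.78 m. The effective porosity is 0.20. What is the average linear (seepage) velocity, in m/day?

Hydraulic gradient i = (217.57 − 215.78) / 576 = 1.79 / 576 = 0.003108.
Darcy flux q = K · i = 4.080 × 0.003108 = 0.01268 m/day.
Seepage velocity v = q / n_e = 0.01268 / 0.20 = 0.06340 m/day.

0.0634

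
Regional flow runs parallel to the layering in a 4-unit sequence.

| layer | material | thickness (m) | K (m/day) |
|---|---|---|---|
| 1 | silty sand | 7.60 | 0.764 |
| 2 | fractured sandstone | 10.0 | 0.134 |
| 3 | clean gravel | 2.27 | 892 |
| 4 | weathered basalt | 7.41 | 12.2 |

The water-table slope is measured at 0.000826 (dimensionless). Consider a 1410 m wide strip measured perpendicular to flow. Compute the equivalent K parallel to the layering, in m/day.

Flow is parallel to layering, so each bed carries its own Darcy discharge and the transmissivities add.
Σ(K_i·b_i) = 0.764×7.60 + 0.134×10.0 + 892×2.27 + 12.2×7.41 = 2122 m²/day.
Total thickness b = 27.28 m, so K_eq = Σ(K_i·b_i)/b = 77.80 m/day.

77.8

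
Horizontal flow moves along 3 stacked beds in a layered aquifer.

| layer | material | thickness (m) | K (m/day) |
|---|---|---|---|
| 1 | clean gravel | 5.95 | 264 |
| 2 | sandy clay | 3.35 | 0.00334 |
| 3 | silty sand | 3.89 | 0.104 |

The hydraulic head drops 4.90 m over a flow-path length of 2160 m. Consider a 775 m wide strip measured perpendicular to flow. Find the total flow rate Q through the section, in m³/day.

2760

Flow is parallel to layering, so each bed carries its own Darcy discharge and the transmissivities add.
Σ(K_i·b_i) = 264×5.95 + 0.00334×3.35 + 0.104×3.89 = 1571 m²/day.
Hydraulic gradient i = Δh / L = 4.90 / 2160 = 0.002269.
Q = Σ(K_i·b_i) · W · i = 1571 × 775 × 0.002269 = 2762 m³/day.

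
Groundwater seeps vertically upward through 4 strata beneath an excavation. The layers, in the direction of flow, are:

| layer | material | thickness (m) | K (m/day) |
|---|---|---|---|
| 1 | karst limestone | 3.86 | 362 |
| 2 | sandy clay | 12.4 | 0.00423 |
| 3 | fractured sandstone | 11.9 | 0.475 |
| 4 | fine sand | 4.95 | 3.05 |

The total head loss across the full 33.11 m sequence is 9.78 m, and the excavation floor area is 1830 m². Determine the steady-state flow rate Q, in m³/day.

Flow is perpendicular to layering, so the layers act in series and the equivalent K is the thickness-weighted harmonic mean.
Total thickness L = 3.86 + 12.4 + 11.9 + 4.95 = 33.11 m.
Σ(b_i/K_i) = 3.86/362 + 12.4/0.00423 + 11.9/0.475 + 4.95/3.05 = 2958 d.
K_eq = L / Σ(b_i/K_i) = 33.11 / 2958 = 0.01119 m/day.
Q = K_eq · A · (Δh/L) = 0.01119 × 1830 × (9.78/33.11) = 6.050 m³/day.

6.05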